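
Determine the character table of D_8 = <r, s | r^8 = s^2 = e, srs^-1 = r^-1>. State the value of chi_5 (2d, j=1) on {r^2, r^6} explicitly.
Conjugacy classes: {e} of size 1, {r^4} of size 1, {r^1, r^7} of size 2, {r^2, r^6} of size 2, {r^3, r^5} of size 2, {s, sr^2, ...} of size 4, {sr, sr^3, ...} of size 4.
Character table:
  irrep \ class              {e} (size 1)  {r^4} (size 1)  {r^1, r^7} (size 2)  {r^2, r^6} (size 2)  {r^3, r^5} (size 2)  {s, sr^2, ...} (size 4)  {sr, sr^3, ...} (size 4)
  chi_1 (triv)               1             1               1                    1                    1                    1                        1                       
  chi_2 (sign: r->1, s->-1)  1             1               1                    1                    1                    -1                       -1                      
  chi_3 (r->-1, s->1)        1             1               -1                   1                    -1                   1                        -1                      
  chi_4 (r->-1, s->-1)       1             1               -1                   1                    -1                   -1                       1                       
  chi_5 (2d, j=1)            2             -2              sqrt(2)              0                    -sqrt(2)             0                        0                       
  chi_6 (2d, j=2)            2             2               0                    -2                   0                    0                        0                       
  chi_7 (2d, j=3)            2             -2              -sqrt(2)             0                    sqrt(2)              0                        0                       

Spot check: chi_5 (2d, j=1) on {r^2, r^6} = 0.

Argument: D_8 has order 2*8 = 16 with 7 conjugacy classes, hence 7 irreducibles. Sum of squared dims 1 + 1 + 1 + 1 + 4 + 4 + 4 = 16 = |G|. Linear characters come from the abelianisation; the 2-dimensional irreps have character r^k -> 2*cos(2*pi*j*k/8), reflections -> 0.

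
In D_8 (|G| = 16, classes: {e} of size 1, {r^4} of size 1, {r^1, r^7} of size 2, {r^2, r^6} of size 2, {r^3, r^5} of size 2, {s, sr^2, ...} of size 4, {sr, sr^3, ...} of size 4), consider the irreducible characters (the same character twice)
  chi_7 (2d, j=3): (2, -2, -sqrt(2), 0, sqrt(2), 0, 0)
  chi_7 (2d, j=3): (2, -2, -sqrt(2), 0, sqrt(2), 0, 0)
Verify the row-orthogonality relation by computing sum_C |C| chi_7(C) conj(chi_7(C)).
Sum = 16 = |G| = 16; so <chi_7, chi_7> = 1 (norm-1 confirms irreducibility).

Compute term by term over conjugacy classes (|C| * chi_7(C) * conj(chi_7(C))):
  1*(2)*conj(2) + 1*(-2)*conj(-2) + 2*(-sqrt(2))*conj(-sqrt(2)) + 2*(0)*conj(0) + 2*(sqrt(2))*conj(sqrt(2)) + 4*(0)*conj(0) + 4*(0)*conj(0)
  = (4) + (4) + (4) + (0) + (4) + (0) + (0)
  = 16.
Dividing by |G| = 16 gives 16/16 = 1, matching the row-orthogonality relation <chi_7, chi_7> = [chi_7 = chi_7].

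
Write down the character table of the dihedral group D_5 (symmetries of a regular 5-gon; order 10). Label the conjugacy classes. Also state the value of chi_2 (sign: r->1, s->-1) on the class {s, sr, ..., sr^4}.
Conjugacy classes: {e} of size 1, {r^1, r^4} of size 2, {r^2, r^3} of size 2, {s, sr, ..., sr^4} of size 5.
Character table:
  irrep \ class              {e} (size 1)  {r^1, r^4} (size 2)  {r^2, r^3} (size 2)  {s, sr, ..., sr^4} (size 5)
  chi_1 (triv)               1             1                    1                    1                          
  chi_2 (sign: r->1, s->-1)  1             1                    1                    -1                         
  chi_3 (2d, j=1)            2             -1/2 + sqrt(5)/2     -sqrt(5)/2 - 1/2     0                          
  chi_4 (2d, j=2)            2             -sqrt(5)/2 - 1/2     -1/2 + sqrt(5)/2     0                          

Spot check: chi_2 (sign: r->1, s->-1) on {s, sr, ..., sr^4} = -1.

Solution. D_5 has order 2*5 = 10 with 4 conjugacy classes, hence 4 irreducibles. Sum of squared dims 1 + 1 + 4 + 4 = 10 = |G|. Linear characters come from the abelianisation; the 2-dimensional irreps have character r^k -> 2*cos(2*pi*j*k/5), reflections -> 0.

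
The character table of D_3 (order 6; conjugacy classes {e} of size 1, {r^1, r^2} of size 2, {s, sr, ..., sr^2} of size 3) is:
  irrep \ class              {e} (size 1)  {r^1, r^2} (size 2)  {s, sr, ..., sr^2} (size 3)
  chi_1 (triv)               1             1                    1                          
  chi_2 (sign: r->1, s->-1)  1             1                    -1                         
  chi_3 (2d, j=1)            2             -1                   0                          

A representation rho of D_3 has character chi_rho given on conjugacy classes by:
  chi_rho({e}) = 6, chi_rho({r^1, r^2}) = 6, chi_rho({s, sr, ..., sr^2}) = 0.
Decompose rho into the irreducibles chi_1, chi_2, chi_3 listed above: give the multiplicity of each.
Multiplicities: chi_1: 3, chi_2: 3, chi_3: 0.

Use <chi_rho, chi> = (1/|G|) sum_C |C| * chi_rho(C) * conj(chi(C)) with |G| = 6 for each irreducible chi in the table:
  <chi_rho, chi_1> = (1/6)[1*(6)*conj(1) + 2*(6)*conj(1) + 3*(0)*conj(1)]
      = (1/6)[(6) + (12) + (0)] = 18/6 = 3
  <chi_rho, chi_2> = (1/6)[1*(6)*conj(1) + 2*(6)*conj(1) + 3*(0)*conj(-1)]
      = (1/6)[(6) + (12) + (0)] = 18/6 = 3
  <chi_rho, chi_3> = (1/6)[1*(6)*conj(2) + 2*(6)*conj(-1) + 3*(0)*conj(0)]
      = (1/6)[(12) + (-12) + (0)] = 0/6 = 0
Dimension check: dim(rho) = sum (mult * dim) = 3*1 + 3*1 + 0*2 = 6 = chi_rho(e) = 6.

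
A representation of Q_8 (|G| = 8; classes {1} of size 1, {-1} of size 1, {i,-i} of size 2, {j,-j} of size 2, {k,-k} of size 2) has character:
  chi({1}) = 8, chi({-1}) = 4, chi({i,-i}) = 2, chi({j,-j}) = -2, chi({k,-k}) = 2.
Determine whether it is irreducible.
Not irreducible (reducible): <chi, chi> = 13 > 1.

Why: <chi, chi> = (1/|G|) sum_C |C| * |chi(C)|^2 = (1/8)[1*|8|^2 + 1*|4|^2 + 2*|2|^2 + 2*|-2|^2 + 2*|2|^2]
  = (1/8)[(64) + (16) + (8) + (8) + (8)] = 104/8 = 13.
A character is irreducible iff <chi, chi> = 1, so this representation is reducible.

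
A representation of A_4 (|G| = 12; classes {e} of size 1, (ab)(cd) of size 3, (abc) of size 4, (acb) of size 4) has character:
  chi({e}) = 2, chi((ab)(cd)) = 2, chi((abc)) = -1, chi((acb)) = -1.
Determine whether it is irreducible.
Not irreducible (reducible): <chi, chi> = 2 > 1.

<chi, chi> = (1/|G|) sum_C |C| * |chi(C)|^2 = (1/12)[1*|2|^2 + 3*|2|^2 + 4*|-1|^2 + 4*|-1|^2]
  = (1/12)[(4) + (12) + (4) + (4)] = 24/12 = 2.
(Exp terms are combined using exp(i*s)*conj(exp(i*t)) = exp(i*(s-t)), and sums of them are collapsed using the identity that for every m > 1 the m distinct m-th roots of unity sum to 0, e.g. 1 + exp(2*I*pi/3) + exp(-2*I*pi/3) = 0.)
A character is irreducible iff <chi, chi> = 1, so this representation is reducible.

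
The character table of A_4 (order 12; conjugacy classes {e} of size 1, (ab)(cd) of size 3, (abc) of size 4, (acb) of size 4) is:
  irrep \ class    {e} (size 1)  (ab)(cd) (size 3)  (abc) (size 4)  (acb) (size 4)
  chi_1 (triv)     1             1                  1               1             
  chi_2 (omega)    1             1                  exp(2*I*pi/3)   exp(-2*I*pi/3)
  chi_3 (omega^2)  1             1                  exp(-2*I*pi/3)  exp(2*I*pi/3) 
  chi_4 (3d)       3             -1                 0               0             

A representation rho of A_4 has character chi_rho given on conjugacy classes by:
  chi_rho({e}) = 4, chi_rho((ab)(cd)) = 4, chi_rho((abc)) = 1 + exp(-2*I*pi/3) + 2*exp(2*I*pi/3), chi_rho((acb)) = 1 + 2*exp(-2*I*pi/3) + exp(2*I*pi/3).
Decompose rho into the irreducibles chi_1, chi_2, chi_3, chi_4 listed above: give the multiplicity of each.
Multiplicities: chi_1: 1, chi_2: 2, chi_3: 1, chi_4: 0.

Why: Use <chi_rho, chi> = (1/|G|) sum_C |C| * chi_rho(C) * conj(chi(C)) with |G| = 12 for each irreducible chi in the table:
  <chi_rho, chi_1> = (1/12)[1*(4)*conj(1) + 3*(4)*conj(1) + 4*(1 + exp(-2*I*pi/3) + 2*exp(2*I*pi/3))*conj(1) + 4*(1 + 2*exp(-2*I*pi/3) + exp(2*I*pi/3))*conj(1)]
      = (1/12)[(4) + (12) + (4 + 4*exp(-2*I*pi/3) + 8*exp(2*I*pi/3)) + (4 + 8*exp(-2*I*pi/3) + 4*exp(2*I*pi/3))] = 12/12 = 1
  <chi_rho, chi_2> = (1/12)[1*(4)*conj(1) + 3*(4)*conj(1) + 4*(1 + exp(-2*I*pi/3) + 2*exp(2*I*pi/3))*conj(exp(2*I*pi/3)) + 4*(1 + 2*exp(-2*I*pi/3) + exp(2*I*pi/3))*conj(exp(-2*I*pi/3))]
      = (1/12)[(4) + (12) + (4) + (4)] = 24/12 = 2
  <chi_rho, chi_3> = (1/12)[1*(4)*conj(1) + 3*(4)*conj(1) + 4*(1 + exp(-2*I*pi/3) + 2*exp(2*I*pi/3))*conj(exp(-2*I*pi/3)) + 4*(1 + 2*exp(-2*I*pi/3) + exp(2*I*pi/3))*conj(exp(2*I*pi/3))]
      = (1/12)[(4) + (12) + (4 + 8*exp(-2*I*pi/3) + 4*exp(2*I*pi/3)) + (4 + 4*exp(-2*I*pi/3) + 8*exp(2*I*pi/3))] = 12/12 = 1
  <chi_rho, chi_4> = (1/12)[1*(4)*conj(3) + 3*(4)*conj(-1) + 4*(1 + exp(-2*I*pi/3) + 2*exp(2*I*pi/3))*conj(0) + 4*(1 + 2*exp(-2*I*pi/3) + exp(2*I*pi/3))*conj(0)]
      = (1/12)[(12) + (-12) + (0) + (0)] = 0/12 = 0
(Exp terms are combined using exp(i*s)*conj(exp(i*t)) = exp(i*(s-t)), and sums of them are collapsed using the identity that for every m > 1 the m distinct m-th roots of unity sum to 0, e.g. 1 + exp(2*I*pi/3) + exp(-2*I*pi/3) = 0.)
Dimension check: dim(rho) = sum (mult * dim) = 1*1 + 2*1 + 1*1 + 0*3 = 4 = chi_rho(e) = 4.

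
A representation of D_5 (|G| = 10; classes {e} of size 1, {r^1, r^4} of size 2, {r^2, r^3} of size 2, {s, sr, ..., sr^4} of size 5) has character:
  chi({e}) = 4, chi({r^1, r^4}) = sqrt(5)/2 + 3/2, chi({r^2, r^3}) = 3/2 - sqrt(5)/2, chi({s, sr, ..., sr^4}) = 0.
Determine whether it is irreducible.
Not irreducible (reducible): <chi, chi> = 3 > 1.

Derivation: <chi, chi> = (1/|G|) sum_C |C| * |chi(C)|^2 = (1/10)[1*|4|^2 + 2*|sqrt(5)/2 + 3/2|^2 + 2*|3/2 - sqrt(5)/2|^2 + 5*|0|^2]
  = (1/10)[(16) + (3*sqrt(5) + 7) + (7 - 3*sqrt(5)) + (0)] = 30/10 = 3.
A character is irreducible iff <chi, chi> = 1, so this representation is reducible.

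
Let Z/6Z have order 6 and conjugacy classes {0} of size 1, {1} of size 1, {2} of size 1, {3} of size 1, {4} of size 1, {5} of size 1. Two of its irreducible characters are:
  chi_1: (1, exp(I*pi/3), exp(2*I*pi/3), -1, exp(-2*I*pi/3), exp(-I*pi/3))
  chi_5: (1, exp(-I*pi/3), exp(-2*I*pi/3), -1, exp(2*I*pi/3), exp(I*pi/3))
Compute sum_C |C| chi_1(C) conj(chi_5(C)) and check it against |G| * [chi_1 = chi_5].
Sum = 0; so <chi_1, chi_5> = 0 (distinct irreducibles are orthogonal).

Argument: Compute term by term over conjugacy classes (|C| * chi_1(C) * conj(chi_5(C))):
  1*(1)*conj(1) + 1*(exp(I*pi/3))*conj(exp(-I*pi/3)) + 1*(exp(2*I*pi/3))*conj(exp(-2*I*pi/3)) + 1*(-1)*conj(-1) + 1*(exp(-2*I*pi/3))*conj(exp(2*I*pi/3)) + 1*(exp(-I*pi/3))*conj(exp(I*pi/3))
  = (1) + (exp(2*I*pi/3)) + (exp(-2*I*pi/3)) + (1) + (exp(2*I*pi/3)) + (exp(-2*I*pi/3))
  = 0.
(Exp terms are combined using exp(i*s)*conj(exp(i*t)) = exp(i*(s-t)), and sums of them are collapsed using the identity that for every m > 1 the m distinct m-th roots of unity sum to 0, e.g. 1 + exp(2*I*pi/3) + exp(-2*I*pi/3) = 0.)
Dividing by |G| = 6 gives 0/6 = 0, matching the row-orthogonality relation <chi_1, chi_5> = [chi_1 = chi_5].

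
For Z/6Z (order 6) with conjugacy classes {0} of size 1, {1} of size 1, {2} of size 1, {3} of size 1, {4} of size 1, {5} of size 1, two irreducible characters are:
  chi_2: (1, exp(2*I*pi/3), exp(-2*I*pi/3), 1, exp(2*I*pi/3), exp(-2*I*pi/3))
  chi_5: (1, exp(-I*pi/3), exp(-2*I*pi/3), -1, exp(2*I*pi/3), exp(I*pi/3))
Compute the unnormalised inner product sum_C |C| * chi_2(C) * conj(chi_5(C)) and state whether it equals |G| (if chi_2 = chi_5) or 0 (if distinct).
Sum = 0; so <chi_2, chi_5> = 0 (distinct irreducibles are orthogonal).

Working: Compute term by term over conjugacy classes (|C| * chi_2(C) * conj(chi_5(C))):
  1*(1)*conj(1) + 1*(exp(2*I*pi/3))*conj(exp(-I*pi/3)) + 1*(exp(-2*I*pi/3))*conj(exp(-2*I*pi/3)) + 1*(1)*conj(-1) + 1*(exp(2*I*pi/3))*conj(exp(2*I*pi/3)) + 1*(exp(-2*I*pi/3))*conj(exp(I*pi/3))
  = (1) + (-1) + (1) + (-1) + (1) + (-1)
  = 0.
(Exp terms are combined using exp(i*s)*conj(exp(i*t)) = exp(i*(s-t)), and sums of them are collapsed using the identity that for every m > 1 the m distinct m-th roots of unity sum to 0, e.g. 1 + exp(2*I*pi/3) + exp(-2*I*pi/3) = 0.)
Dividing by |G| = 6 gives 0/6 = 0, matching the row-orthogonality relation <chi_2, chi_5> = [chi_2 = chi_5].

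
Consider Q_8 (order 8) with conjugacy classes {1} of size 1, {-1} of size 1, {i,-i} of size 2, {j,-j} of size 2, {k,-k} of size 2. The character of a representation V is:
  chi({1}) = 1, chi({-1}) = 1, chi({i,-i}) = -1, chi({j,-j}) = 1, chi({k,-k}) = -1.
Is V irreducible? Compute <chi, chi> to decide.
Irreducible: <chi, chi> = 1.

<chi, chi> = (1/|G|) sum_C |C| * |chi(C)|^2 = (1/8)[1*|1|^2 + 1*|1|^2 + 2*|-1|^2 + 2*|1|^2 + 2*|-1|^2]
  = (1/8)[(1) + (1) + (2) + (2) + (2)] = 8/8 = 1.
A character is irreducible iff <chi, chi> = 1, so this representation is irreducible.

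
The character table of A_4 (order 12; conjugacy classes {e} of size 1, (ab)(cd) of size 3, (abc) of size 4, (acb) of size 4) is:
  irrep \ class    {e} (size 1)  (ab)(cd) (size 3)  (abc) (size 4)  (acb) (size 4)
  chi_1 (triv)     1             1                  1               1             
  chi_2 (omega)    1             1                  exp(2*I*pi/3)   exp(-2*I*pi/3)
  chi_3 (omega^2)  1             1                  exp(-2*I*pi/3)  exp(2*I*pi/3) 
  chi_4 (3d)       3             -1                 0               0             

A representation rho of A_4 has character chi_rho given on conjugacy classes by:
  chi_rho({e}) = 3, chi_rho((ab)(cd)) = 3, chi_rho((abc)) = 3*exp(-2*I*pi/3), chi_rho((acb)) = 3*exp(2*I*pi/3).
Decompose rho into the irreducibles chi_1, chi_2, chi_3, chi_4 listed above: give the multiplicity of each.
Multiplicities: chi_1: 0, chi_2: 0, chi_3: 3, chi_4: 0.

Derivation: Use <chi_rho, chi> = (1/|G|) sum_C |C| * chi_rho(C) * conj(chi(C)) with |G| = 12 for each irreducible chi in the table:
  <chi_rho, chi_1> = (1/12)[1*(3)*conj(1) + 3*(3)*conj(1) + 4*(3*exp(-2*I*pi/3))*conj(1) + 4*(3*exp(2*I*pi/3))*conj(1)]
      = (1/12)[(3) + (9) + (12*exp(-2*I*pi/3)) + (12*exp(2*I*pi/3))] = 0/12 = 0
  <chi_rho, chi_2> = (1/12)[1*(3)*conj(1) + 3*(3)*conj(1) + 4*(3*exp(-2*I*pi/3))*conj(exp(2*I*pi/3)) + 4*(3*exp(2*I*pi/3))*conj(exp(-2*I*pi/3))]
      = (1/12)[(3) + (9) + (12*exp(2*I*pi/3)) + (12*exp(-2*I*pi/3))] = 0/12 = 0
  <chi_rho, chi_3> = (1/12)[1*(3)*conj(1) + 3*(3)*conj(1) + 4*(3*exp(-2*I*pi/3))*conj(exp(-2*I*pi/3)) + 4*(3*exp(2*I*pi/3))*conj(exp(2*I*pi/3))]
      = (1/12)[(3) + (9) + (12) + (12)] = 36/12 = 3
  <chi_rho, chi_4> = (1/12)[1*(3)*conj(3) + 3*(3)*conj(-1) + 4*(3*exp(-2*I*pi/3))*conj(0) + 4*(3*exp(2*I*pi/3))*conj(0)]
      = (1/12)[(9) + (-9) + (0) + (0)] = 0/12 = 0
(Exp terms are combined using exp(i*s)*conj(exp(i*t)) = exp(i*(s-t)), and sums of them are collapsed using the identity that for every m > 1 the m distinct m-th roots of unity sum to 0, e.g. 1 + exp(2*I*pi/3) + exp(-2*I*pi/3) = 0.)
Dimension check: dim(rho) = sum (mult * dim) = 0*1 + 0*1 + 3*1 + 0*3 = 3 = chi_rho(e) = 3.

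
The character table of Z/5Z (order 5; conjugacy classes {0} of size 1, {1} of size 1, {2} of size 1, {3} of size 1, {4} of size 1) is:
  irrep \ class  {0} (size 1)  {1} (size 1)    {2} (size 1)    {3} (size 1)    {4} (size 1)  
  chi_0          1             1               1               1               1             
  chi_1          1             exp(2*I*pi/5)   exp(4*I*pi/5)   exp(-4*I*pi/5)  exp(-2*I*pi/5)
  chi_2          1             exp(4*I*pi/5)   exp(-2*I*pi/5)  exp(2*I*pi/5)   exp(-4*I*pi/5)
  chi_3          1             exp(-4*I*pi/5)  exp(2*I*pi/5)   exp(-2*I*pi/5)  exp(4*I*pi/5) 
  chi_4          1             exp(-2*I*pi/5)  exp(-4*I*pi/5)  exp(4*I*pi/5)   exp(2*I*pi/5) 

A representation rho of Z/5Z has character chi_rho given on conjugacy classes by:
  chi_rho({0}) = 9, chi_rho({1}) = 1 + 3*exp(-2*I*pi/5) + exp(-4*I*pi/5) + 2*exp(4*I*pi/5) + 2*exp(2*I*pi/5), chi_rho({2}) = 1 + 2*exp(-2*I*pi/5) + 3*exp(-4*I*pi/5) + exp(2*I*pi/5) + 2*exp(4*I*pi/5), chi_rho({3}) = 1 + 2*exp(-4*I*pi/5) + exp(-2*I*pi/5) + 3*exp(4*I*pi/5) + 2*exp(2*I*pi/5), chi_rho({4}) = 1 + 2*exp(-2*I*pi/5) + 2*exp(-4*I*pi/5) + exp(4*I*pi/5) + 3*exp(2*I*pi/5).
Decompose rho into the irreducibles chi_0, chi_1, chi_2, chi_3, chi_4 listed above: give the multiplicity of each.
Multiplicities: chi_0: 1, chi_1: 2, chi_2: 2, chi_3: 1, chi_4: 3.

Reasoning: Use <chi_rho, chi> = (1/|G|) sum_C |C| * chi_rho(C) * conj(chi(C)) with |G| = 5 for each irreducible chi in the table:
  <chi_rho, chi_0> = (1/5)[1*(9)*conj(1) + 1*(1 + 3*exp(-2*I*pi/5) + exp(-4*I*pi/5) + 2*exp(4*I*pi/5) + 2*exp(2*I*pi/5))*conj(1) + 1*(1 + 2*exp(-2*I*pi/5) + 3*exp(-4*I*pi/5) + exp(2*I*pi/5) + 2*exp(4*I*pi/5))*conj(1) + 1*(1 + 2*exp(-4*I*pi/5) + exp(-2*I*pi/5) + 3*exp(4*I*pi/5) + 2*exp(2*I*pi/5))*conj(1) + 1*(1 + 2*exp(-2*I*pi/5) + 2*exp(-4*I*pi/5) + exp(4*I*pi/5) + 3*exp(2*I*pi/5))*conj(1)]
      = (1/5)[(9) + (1 + 3*exp(-2*I*pi/5) + exp(-4*I*pi/5) + 2*exp(4*I*pi/5) + 2*exp(2*I*pi/5)) + (1 + 2*exp(-2*I*pi/5) + 3*exp(-4*I*pi/5) + exp(2*I*pi/5) + 2*exp(4*I*pi/5)) + (1 + 2*exp(-4*I*pi/5) + exp(-2*I*pi/5) + 3*exp(4*I*pi/5) + 2*exp(2*I*pi/5)) + (1 + 2*exp(-2*I*pi/5) + 2*exp(-4*I*pi/5) + exp(4*I*pi/5) + 3*exp(2*I*pi/5))] = 5/5 = 1
  <chi_rho, chi_1> = (1/5)[1*(9)*conj(1) + 1*(1 + 3*exp(-2*I*pi/5) + exp(-4*I*pi/5) + 2*exp(4*I*pi/5) + 2*exp(2*I*pi/5))*conj(exp(2*I*pi/5)) + 1*(1 + 2*exp(-2*I*pi/5) + 3*exp(-4*I*pi/5) + exp(2*I*pi/5) + 2*exp(4*I*pi/5))*conj(exp(4*I*pi/5)) + 1*(1 + 2*exp(-4*I*pi/5) + exp(-2*I*pi/5) + 3*exp(4*I*pi/5) + 2*exp(2*I*pi/5))*conj(exp(-4*I*pi/5)) + 1*(1 + 2*exp(-2*I*pi/5) + 2*exp(-4*I*pi/5) + exp(4*I*pi/5) + 3*exp(2*I*pi/5))*conj(exp(-2*I*pi/5))]
      = (1/5)[(9) + (2 + 3*exp(-4*I*pi/5) + exp(-2*I*pi/5) + exp(4*I*pi/5) + 2*exp(2*I*pi/5)) + (2 + exp(-2*I*pi/5) + exp(-4*I*pi/5) + 2*exp(4*I*pi/5) + 3*exp(2*I*pi/5)) + (2 + 3*exp(-2*I*pi/5) + 2*exp(-4*I*pi/5) + exp(4*I*pi/5) + exp(2*I*pi/5)) + (2 + 2*exp(-2*I*pi/5) + exp(-4*I*pi/5) + exp(2*I*pi/5) + 3*exp(4*I*pi/5))] = 10/5 = 2
  <chi_rho, chi_2> = (1/5)[1*(9)*conj(1) + 1*(1 + 3*exp(-2*I*pi/5) + exp(-4*I*pi/5) + 2*exp(4*I*pi/5) + 2*exp(2*I*pi/5))*conj(exp(4*I*pi/5)) + 1*(1 + 2*exp(-2*I*pi/5) + 3*exp(-4*I*pi/5) + exp(2*I*pi/5) + 2*exp(4*I*pi/5))*conj(exp(-2*I*pi/5)) + 1*(1 + 2*exp(-4*I*pi/5) + exp(-2*I*pi/5) + 3*exp(4*I*pi/5) + 2*exp(2*I*pi/5))*conj(exp(2*I*pi/5)) + 1*(1 + 2*exp(-2*I*pi/5) + 2*exp(-4*I*pi/5) + exp(4*I*pi/5) + 3*exp(2*I*pi/5))*conj(exp(-4*I*pi/5))]
      = (1/5)[(9) + (2 + 2*exp(-2*I*pi/5) + exp(-4*I*pi/5) + exp(2*I*pi/5) + 3*exp(4*I*pi/5)) + (2 + 3*exp(-2*I*pi/5) + 2*exp(-4*I*pi/5) + exp(4*I*pi/5) + exp(2*I*pi/5)) + (2 + exp(-2*I*pi/5) + exp(-4*I*pi/5) + 2*exp(4*I*pi/5) + 3*exp(2*I*pi/5)) + (2 + 3*exp(-4*I*pi/5) + exp(-2*I*pi/5) + exp(4*I*pi/5) + 2*exp(2*I*pi/5))] = 10/5 = 2
  <chi_rho, chi_3> = (1/5)[1*(9)*conj(1) + 1*(1 + 3*exp(-2*I*pi/5) + exp(-4*I*pi/5) + 2*exp(4*I*pi/5) + 2*exp(2*I*pi/5))*conj(exp(-4*I*pi/5)) + 1*(1 + 2*exp(-2*I*pi/5) + 3*exp(-4*I*pi/5) + exp(2*I*pi/5) + 2*exp(4*I*pi/5))*conj(exp(2*I*pi/5)) + 1*(1 + 2*exp(-4*I*pi/5) + exp(-2*I*pi/5) + 3*exp(4*I*pi/5) + 2*exp(2*I*pi/5))*conj(exp(-2*I*pi/5)) + 1*(1 + 2*exp(-2*I*pi/5) + 2*exp(-4*I*pi/5) + exp(4*I*pi/5) + 3*exp(2*I*pi/5))*conj(exp(4*I*pi/5))]
      = (1/5)[(9) + (1 + 2*exp(-2*I*pi/5) + 2*exp(-4*I*pi/5) + exp(4*I*pi/5) + 3*exp(2*I*pi/5)) + (1 + 2*exp(-4*I*pi/5) + exp(-2*I*pi/5) + 3*exp(4*I*pi/5) + 2*exp(2*I*pi/5)) + (1 + 2*exp(-2*I*pi/5) + 3*exp(-4*I*pi/5) + exp(2*I*pi/5) + 2*exp(4*I*pi/5)) + (1 + 3*exp(-2*I*pi/5) + exp(-4*I*pi/5) + 2*exp(4*I*pi/5) + 2*exp(2*I*pi/5))] = 5/5 = 1
  <chi_rho, chi_4> = (1/5)[1*(9)*conj(1) + 1*(1 + 3*exp(-2*I*pi/5) + exp(-4*I*pi/5) + 2*exp(4*I*pi/5) + 2*exp(2*I*pi/5))*conj(exp(-2*I*pi/5)) + 1*(1 + 2*exp(-2*I*pi/5) + 3*exp(-4*I*pi/5) + exp(2*I*pi/5) + 2*exp(4*I*pi/5))*conj(exp(-4*I*pi/5)) + 1*(1 + 2*exp(-4*I*pi/5) + exp(-2*I*pi/5) + 3*exp(4*I*pi/5) + 2*exp(2*I*pi/5))*conj(exp(4*I*pi/5)) + 1*(1 + 2*exp(-2*I*pi/5) + 2*exp(-4*I*pi/5) + exp(4*I*pi/5) + 3*exp(2*I*pi/5))*conj(exp(2*I*pi/5))]
      = (1/5)[(9) + (3 + 2*exp(-4*I*pi/5) + exp(-2*I*pi/5) + exp(2*I*pi/5) + 2*exp(4*I*pi/5)) + (3 + 2*exp(-2*I*pi/5) + exp(-4*I*pi/5) + exp(4*I*pi/5) + 2*exp(2*I*pi/5)) + (3 + 2*exp(-2*I*pi/5) + exp(-4*I*pi/5) + exp(4*I*pi/5) + 2*exp(2*I*pi/5)) + (3 + 2*exp(-4*I*pi/5) + exp(-2*I*pi/5) + exp(2*I*pi/5) + 2*exp(4*I*pi/5))] = 15/5 = 3
(Exp terms are combined using exp(i*s)*conj(exp(i*t)) = exp(i*(s-t)), and sums of them are collapsed using the identity that for every m > 1 the m distinct m-th roots of unity sum to 0, e.g. 1 + exp(2*I*pi/3) + exp(-2*I*pi/3) = 0.)
Dimension check: dim(rho) = sum (mult * dim) = 1*1 + 2*1 + 2*1 + 1*1 + 3*1 = 9 = chi_rho(e) = 9.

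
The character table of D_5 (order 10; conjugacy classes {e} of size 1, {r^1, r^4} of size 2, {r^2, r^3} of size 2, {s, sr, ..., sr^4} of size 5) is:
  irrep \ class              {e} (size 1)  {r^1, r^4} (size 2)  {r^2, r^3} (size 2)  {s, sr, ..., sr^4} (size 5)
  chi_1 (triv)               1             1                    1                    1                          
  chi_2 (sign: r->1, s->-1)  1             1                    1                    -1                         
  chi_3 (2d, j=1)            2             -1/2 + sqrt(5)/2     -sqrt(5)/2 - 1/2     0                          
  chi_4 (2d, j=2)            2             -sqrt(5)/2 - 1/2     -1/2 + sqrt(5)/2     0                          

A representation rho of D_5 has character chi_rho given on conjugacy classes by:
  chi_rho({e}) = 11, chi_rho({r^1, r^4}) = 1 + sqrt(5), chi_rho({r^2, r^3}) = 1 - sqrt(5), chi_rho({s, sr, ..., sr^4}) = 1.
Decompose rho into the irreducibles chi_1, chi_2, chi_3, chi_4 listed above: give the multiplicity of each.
Multiplicities: chi_1: 2, chi_2: 1, chi_3: 3, chi_4: 1.

Why: Use <chi_rho, chi> = (1/|G|) sum_C |C| * chi_rho(C) * conj(chi(C)) with |G| = 10 for each irreducible chi in the table:
  <chi_rho, chi_1> = (1/10)[1*(11)*conj(1) + 2*(1 + sqrt(5))*conj(1) + 2*(1 - sqrt(5))*conj(1) + 5*(1)*conj(1)]
      = (1/10)[(11) + (2 + 2*sqrt(5)) + (2 - 2*sqrt(5)) + (5)] = 20/10 = 2
  <chi_rho, chi_2> = (1/10)[1*(11)*conj(1) + 2*(1 + sqrt(5))*conj(1) + 2*(1 - sqrt(5))*conj(1) + 5*(1)*conj(-1)]
      = (1/10)[(11) + (2 + 2*sqrt(5)) + (2 - 2*sqrt(5)) + (-5)] = 10/10 = 1
  <chi_rho, chi_3> = (1/10)[1*(11)*conj(2) + 2*(1 + sqrt(5))*conj(-1/2 + sqrt(5)/2) + 2*(1 - sqrt(5))*conj(-sqrt(5)/2 - 1/2) + 5*(1)*conj(0)]
      = (1/10)[(22) + (4) + (4) + (0)] = 30/10 = 3
  <chi_rho, chi_4> = (1/10)[1*(11)*conj(2) + 2*(1 + sqrt(5))*conj(-sqrt(5)/2 - 1/2) + 2*(1 - sqrt(5))*conj(-1/2 + sqrt(5)/2) + 5*(1)*conj(0)]
      = (1/10)[(22) + (-6 - 2*sqrt(5)) + (-6 + 2*sqrt(5)) + (0)] = 10/10 = 1
Dimension check: dim(rho) = sum (mult * dim) = 2*1 + 1*1 + 3*2 + 1*2 = 11 = chi_rho(e) = 11.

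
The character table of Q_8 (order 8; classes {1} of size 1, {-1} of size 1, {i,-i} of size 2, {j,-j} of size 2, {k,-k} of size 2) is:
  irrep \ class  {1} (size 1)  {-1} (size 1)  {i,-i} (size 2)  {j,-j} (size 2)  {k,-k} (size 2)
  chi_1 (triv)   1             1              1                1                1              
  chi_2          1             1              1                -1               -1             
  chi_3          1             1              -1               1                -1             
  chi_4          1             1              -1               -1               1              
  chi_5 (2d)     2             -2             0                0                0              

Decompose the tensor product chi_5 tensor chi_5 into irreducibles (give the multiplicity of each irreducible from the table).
chi_5 tensor chi_5 = chi_1 + chi_2 + chi_3 + chi_4 (all other irreducibles have multiplicity 0).

The character of a tensor product is the pointwise product (chi_5 * chi_5)(C) = chi_5(C) * chi_5(C):
  {1}: (2)*(2), {-1}: (-2)*(-2), {i,-i}: (0)*(0), {j,-j}: (0)*(0), {k,-k}: (0)*(0)
so (chi_5 * chi_5) takes values
  {1} -> 4, {-1} -> 4, {i,-i} -> 0, {j,-j} -> 0, {k,-k} -> 0.
Now take the inner product of this character with each irreducible chi from the table, <chi_5*chi_5, chi> = (1/8) sum_C |C| (chi_5*chi_5)(C) conj(chi(C)):
  <chi_5*chi_5, chi_1> = (1/8)[1*(4)*conj(1) + 1*(4)*conj(1) + 2*(0)*conj(1) + 2*(0)*conj(1) + 2*(0)*conj(1)]
      = (1/8)[(4) + (4) + (0) + (0) + (0)] = 8/8 = 1
  <chi_5*chi_5, chi_2> = (1/8)[1*(4)*conj(1) + 1*(4)*conj(1) + 2*(0)*conj(1) + 2*(0)*conj(-1) + 2*(0)*conj(-1)]
      = (1/8)[(4) + (4) + (0) + (0) + (0)] = 8/8 = 1
  <chi_5*chi_5, chi_3> = (1/8)[1*(4)*conj(1) + 1*(4)*conj(1) + 2*(0)*conj(-1) + 2*(0)*conj(1) + 2*(0)*conj(-1)]
      = (1/8)[(4) + (4) + (0) + (0) + (0)] = 8/8 = 1
  <chi_5*chi_5, chi_4> = (1/8)[1*(4)*conj(1) + 1*(4)*conj(1) + 2*(0)*conj(-1) + 2*(0)*conj(-1) + 2*(0)*conj(1)]
      = (1/8)[(4) + (4) + (0) + (0) + (0)] = 8/8 = 1
  <chi_5*chi_5, chi_5> = (1/8)[1*(4)*conj(2) + 1*(4)*conj(-2) + 2*(0)*conj(0) + 2*(0)*conj(0) + 2*(0)*conj(0)]
      = (1/8)[(8) + (-8) + (0) + (0) + (0)] = 0/8 = 0
Hence the multiplicities are chi_1: 1, chi_2: 1, chi_3: 1, chi_4: 1. Dimension check: dim(chi_5)*dim(chi_5) = 2*2 = 4 and sum (mult * dim) = 1*1 + 1*1 + 1*1 + 1*1 = 4.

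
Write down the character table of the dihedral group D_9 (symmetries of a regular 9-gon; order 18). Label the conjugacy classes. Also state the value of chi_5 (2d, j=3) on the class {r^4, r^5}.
Conjugacy classes: {e} of size 1, {r^1, r^8} of size 2, {r^2, r^7} of size 2, {r^3, r^6} of size 2, {r^4, r^5} of size 2, {s, sr, ..., sr^8} of size 9.
Character table:
  irrep \ class              {e} (size 1)  {r^1, r^8} (size 2)  {r^2, r^7} (size 2)  {r^3, r^6} (size 2)  {r^4, r^5} (size 2)  {s, sr, ..., sr^8} (size 9)
  chi_1 (triv)               1             1                    1                    1                    1                    1                          
  chi_2 (sign: r->1, s->-1)  1             1                    1                    1                    1                    -1                         
  chi_3 (2d, j=1)            2             2*cos(2*pi/9)        2*cos(4*pi/9)        -1                   -2*cos(pi/9)         0                          
  chi_4 (2d, j=2)            2             2*cos(4*pi/9)        -2*cos(pi/9)         -1                   2*cos(2*pi/9)        0                          
  chi_5 (2d, j=3)            2             -1                   -1                   2                    -1                   0                          
  chi_6 (2d, j=4)            2             -2*cos(pi/9)         2*cos(2*pi/9)        -1                   2*cos(4*pi/9)        0                          

Spot check: chi_5 (2d, j=3) on {r^4, r^5} = -1.

Solution. D_9 has order 2*9 = 18 with 6 conjugacy classes, hence 6 irreducibles. Sum of squared dims 1 + 1 + 4 + 4 + 4 + 4 = 18 = |G|. Linear characters come from the abelianisation; the 2-dimensional irreps have character r^k -> 2*cos(2*pi*j*k/9), reflections -> 0.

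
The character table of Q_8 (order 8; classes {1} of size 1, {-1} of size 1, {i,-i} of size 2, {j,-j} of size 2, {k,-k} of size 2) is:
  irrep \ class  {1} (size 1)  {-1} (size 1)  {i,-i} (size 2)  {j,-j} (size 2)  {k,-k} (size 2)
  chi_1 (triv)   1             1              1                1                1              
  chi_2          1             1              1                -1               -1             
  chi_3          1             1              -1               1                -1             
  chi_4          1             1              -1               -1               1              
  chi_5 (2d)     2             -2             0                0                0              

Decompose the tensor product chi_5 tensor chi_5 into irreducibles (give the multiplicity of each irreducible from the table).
chi_5 tensor chi_5 = chi_1 + chi_2 + chi_3 + chi_4 (all other irreducibles have multiplicity 0).

The character of a tensor product is the pointwise product (chi_5 * chi_5)(C) = chi_5(C) * chi_5(C):
  {1}: (2)*(2), {-1}: (-2)*(-2), {i,-i}: (0)*(0), {j,-j}: (0)*(0), {k,-k}: (0)*(0)
so (chi_5 * chi_5) takes values
  {1} -> 4, {-1} -> 4, {i,-i} -> 0, {j,-j} -> 0, {k,-k} -> 0.
Now take the inner product of this character with each irreducible chi from the table, <chi_5*chi_5, chi> = (1/8) sum_C |C| (chi_5*chi_5)(C) conj(chi(C)):
  <chi_5*chi_5, chi_1> = (1/8)[1*(4)*conj(1) + 1*(4)*conj(1) + 2*(0)*conj(1) + 2*(0)*conj(1) + 2*(0)*conj(1)]
      = (1/8)[(4) + (4) + (0) + (0) + (0)] = 8/8 = 1
  <chi_5*chi_5, chi_2> = (1/8)[1*(4)*conj(1) + 1*(4)*conj(1) + 2*(0)*conj(1) + 2*(0)*conj(-1) + 2*(0)*conj(-1)]
      = (1/8)[(4) + (4) + (0) + (0) + (0)] = 8/8 = 1
  <chi_5*chi_5, chi_3> = (1/8)[1*(4)*conj(1) + 1*(4)*conj(1) + 2*(0)*conj(-1) + 2*(0)*conj(1) + 2*(0)*conj(-1)]
      = (1/8)[(4) + (4) + (0) + (0) + (0)] = 8/8 = 1
  <chi_5*chi_5, chi_4> = (1/8)[1*(4)*conj(1) + 1*(4)*conj(1) + 2*(0)*conj(-1) + 2*(0)*conj(-1) + 2*(0)*conj(1)]
      = (1/8)[(4) + (4) + (0) + (0) + (0)] = 8/8 = 1
  <chi_5*chi_5, chi_5> = (1/8)[1*(4)*conj(2) + 1*(4)*conj(-2) + 2*(0)*conj(0) + 2*(0)*conj(0) + 2*(0)*conj(0)]
      = (1/8)[(8) + (-8) + (0) + (0) + (0)] = 0/8 = 0
Hence the multiplicities are chi_1: 1, chi_2: 1, chi_3: 1, chi_4: 1. Dimension check: dim(chi_5)*dim(chi_5) = 2*2 = 4 and sum (mult * dim) = 1*1 + 1*1 + 1*1 + 1*1 = 4.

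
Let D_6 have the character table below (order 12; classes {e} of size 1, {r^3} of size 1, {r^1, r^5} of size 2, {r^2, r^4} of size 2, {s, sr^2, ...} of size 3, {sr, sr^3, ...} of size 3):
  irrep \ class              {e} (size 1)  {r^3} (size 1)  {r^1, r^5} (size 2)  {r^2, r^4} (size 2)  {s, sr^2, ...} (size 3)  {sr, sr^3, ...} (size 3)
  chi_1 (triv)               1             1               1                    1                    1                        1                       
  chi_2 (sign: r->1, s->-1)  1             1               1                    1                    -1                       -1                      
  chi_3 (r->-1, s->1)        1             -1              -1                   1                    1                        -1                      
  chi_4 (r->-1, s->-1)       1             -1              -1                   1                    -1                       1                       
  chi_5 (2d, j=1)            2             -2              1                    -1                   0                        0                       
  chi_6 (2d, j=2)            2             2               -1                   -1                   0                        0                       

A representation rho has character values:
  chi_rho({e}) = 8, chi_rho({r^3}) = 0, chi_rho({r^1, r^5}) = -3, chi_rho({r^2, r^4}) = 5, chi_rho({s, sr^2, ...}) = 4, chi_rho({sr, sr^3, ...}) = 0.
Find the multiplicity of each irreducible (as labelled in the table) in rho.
Multiplicities: chi_1: 2, chi_2: 0, chi_3: 3, chi_4: 1, chi_5: 0, chi_6: 1.

Use <chi_rho, chi> = (1/|G|) sum_C |C| * chi_rho(C) * conj(chi(C)) with |G| = 12 for each irreducible chi in the table:
  <chi_rho, chi_1> = (1/12)[1*(8)*conj(1) + 1*(0)*conj(1) + 2*(-3)*conj(1) + 2*(5)*conj(1) + 3*(4)*conj(1) + 3*(0)*conj(1)]
      = (1/12)[(8) + (0) + (-6) + (10) + (12) + (0)] = 24/12 = 2
  <chi_rho, chi_2> = (1/12)[1*(8)*conj(1) + 1*(0)*conj(1) + 2*(-3)*conj(1) + 2*(5)*conj(1) + 3*(4)*conj(-1) + 3*(0)*conj(-1)]
      = (1/12)[(8) + (0) + (-6) + (10) + (-12) + (0)] = 0/12 = 0
  <chi_rho, chi_3> = (1/12)[1*(8)*conj(1) + 1*(0)*conj(-1) + 2*(-3)*conj(-1) + 2*(5)*conj(1) + 3*(4)*conj(1) + 3*(0)*conj(-1)]
      = (1/12)[(8) + (0) + (6) + (10) + (12) + (0)] = 36/12 = 3
  <chi_rho, chi_4> = (1/12)[1*(8)*conj(1) + 1*(0)*conj(-1) + 2*(-3)*conj(-1) + 2*(5)*conj(1) + 3*(4)*conj(-1) + 3*(0)*conj(1)]
      = (1/12)[(8) + (0) + (6) + (10) + (-12) + (0)] = 12/12 = 1
  <chi_rho, chi_5> = (1/12)[1*(8)*conj(2) + 1*(0)*conj(-2) + 2*(-3)*conj(1) + 2*(5)*conj(-1) + 3*(4)*conj(0) + 3*(0)*conj(0)]
      = (1/12)[(16) + (0) + (-6) + (-10) + (0) + (0)] = 0/12 = 0
  <chi_rho, chi_6> = (1/12)[1*(8)*conj(2) + 1*(0)*conj(2) + 2*(-3)*conj(-1) + 2*(5)*conj(-1) + 3*(4)*conj(0) + 3*(0)*conj(0)]
      = (1/12)[(16) + (0) + (6) + (-10) + (0) + (0)] = 12/12 = 1
Dimension check: dim(rho) = sum (mult * dim) = 2*1 + 0*1 + 3*1 + 1*1 + 0*2 + 1*2 = 8 = chi_rho(e) = 8.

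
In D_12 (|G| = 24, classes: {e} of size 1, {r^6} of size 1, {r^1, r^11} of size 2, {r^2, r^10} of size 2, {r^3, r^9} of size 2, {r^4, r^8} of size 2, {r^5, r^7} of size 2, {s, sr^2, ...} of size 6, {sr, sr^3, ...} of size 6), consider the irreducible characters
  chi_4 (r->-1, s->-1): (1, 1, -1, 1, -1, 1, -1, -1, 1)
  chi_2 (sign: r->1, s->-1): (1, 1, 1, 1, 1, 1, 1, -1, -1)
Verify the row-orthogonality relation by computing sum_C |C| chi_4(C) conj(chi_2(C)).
Sum = 0; so <chi_4, chi_2> = 0 (distinct irreducibles are orthogonal).

Derivation: Compute term by term over conjugacy classes (|C| * chi_4(C) * conj(chi_2(C))):
  1*(1)*conj(1) + 1*(1)*conj(1) + 2*(-1)*conj(1) + 2*(1)*conj(1) + 2*(-1)*conj(1) + 2*(1)*conj(1) + 2*(-1)*conj(1) + 6*(-1)*conj(-1) + 6*(1)*conj(-1)
  = (1) + (1) + (-2) + (2) + (-2) + (2) + (-2) + (6) + (-6)
  = 0.
Dividing by |G| = 24 gives 0/24 = 0, matching the row-orthogonality relation <chi_4, chi_2> = [chi_4 = chi_2].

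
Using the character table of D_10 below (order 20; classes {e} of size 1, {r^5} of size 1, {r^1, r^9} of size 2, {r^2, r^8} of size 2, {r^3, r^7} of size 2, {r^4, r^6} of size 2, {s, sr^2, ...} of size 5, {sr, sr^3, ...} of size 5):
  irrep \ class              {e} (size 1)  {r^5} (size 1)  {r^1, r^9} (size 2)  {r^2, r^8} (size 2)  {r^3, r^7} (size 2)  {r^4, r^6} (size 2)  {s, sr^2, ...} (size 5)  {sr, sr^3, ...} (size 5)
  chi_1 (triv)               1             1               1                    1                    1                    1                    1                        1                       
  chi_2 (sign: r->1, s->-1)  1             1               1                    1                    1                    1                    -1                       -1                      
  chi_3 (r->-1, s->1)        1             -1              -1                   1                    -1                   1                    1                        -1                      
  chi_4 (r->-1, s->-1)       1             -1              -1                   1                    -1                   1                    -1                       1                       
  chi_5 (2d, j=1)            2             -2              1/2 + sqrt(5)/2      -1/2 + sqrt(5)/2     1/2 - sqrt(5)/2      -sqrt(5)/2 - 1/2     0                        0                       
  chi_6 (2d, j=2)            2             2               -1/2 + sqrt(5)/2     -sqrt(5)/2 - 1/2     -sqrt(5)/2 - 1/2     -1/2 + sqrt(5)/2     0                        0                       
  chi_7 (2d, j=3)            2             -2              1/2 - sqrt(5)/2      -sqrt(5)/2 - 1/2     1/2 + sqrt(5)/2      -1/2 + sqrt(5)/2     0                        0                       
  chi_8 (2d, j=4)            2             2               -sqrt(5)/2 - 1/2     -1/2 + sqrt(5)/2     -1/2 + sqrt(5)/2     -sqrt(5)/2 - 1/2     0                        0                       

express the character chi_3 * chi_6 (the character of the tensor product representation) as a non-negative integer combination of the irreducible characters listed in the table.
chi_3 tensor chi_6 = chi_7 (all other irreducibles have multiplicity 0).

Why: The character of a tensor product is the pointwise product (chi_3 * chi_6)(C) = chi_3(C) * chi_6(C):
  {e}: (1)*(2), {r^5}: (-1)*(2), {r^1, r^9}: (-1)*(-1/2 + sqrt(5)/2), {r^2, r^8}: (1)*(-sqrt(5)/2 - 1/2), {r^3, r^7}: (-1)*(-sqrt(5)/2 - 1/2), {r^4, r^6}: (1)*(-1/2 + sqrt(5)/2), {s, sr^2, ...}: (1)*(0), {sr, sr^3, ...}: (-1)*(0)
so (chi_3 * chi_6) takes values
  {e} -> 2, {r^5} -> -2, {r^1, r^9} -> 1/2 - sqrt(5)/2, {r^2, r^8} -> -sqrt(5)/2 - 1/2, {r^3, r^7} -> 1/2 + sqrt(5)/2, {r^4, r^6} -> -1/2 + sqrt(5)/2, {s, sr^2, ...} -> 0, {sr, sr^3, ...} -> 0.
Now take the inner product of this character with each irreducible chi from the table, <chi_3*chi_6, chi> = (1/20) sum_C |C| (chi_3*chi_6)(C) conj(chi(C)):
  <chi_3*chi_6, chi_1> = (1/20)[1*(2)*conj(1) + 1*(-2)*conj(1) + 2*(1/2 - sqrt(5)/2)*conj(1) + 2*(-sqrt(5)/2 - 1/2)*conj(1) + 2*(1/2 + sqrt(5)/2)*conj(1) + 2*(-1/2 + sqrt(5)/2)*conj(1) + 5*(0)*conj(1) + 5*(0)*conj(1)]
      = (1/20)[(2) + (-2) + (1 - sqrt(5)) + (-sqrt(5) - 1) + (1 + sqrt(5)) + (-1 + sqrt(5)) + (0) + (0)] = 0/20 = 0
  <chi_3*chi_6, chi_2> = (1/20)[1*(2)*conj(1) + 1*(-2)*conj(1) + 2*(1/2 - sqrt(5)/2)*conj(1) + 2*(-sqrt(5)/2 - 1/2)*conj(1) + 2*(1/2 + sqrt(5)/2)*conj(1) + 2*(-1/2 + sqrt(5)/2)*conj(1) + 5*(0)*conj(-1) + 5*(0)*conj(-1)]
      = (1/20)[(2) + (-2) + (1 - sqrt(5)) + (-sqrt(5) - 1) + (1 + sqrt(5)) + (-1 + sqrt(5)) + (0) + (0)] = 0/20 = 0
  <chi_3*chi_6, chi_3> = (1/20)[1*(2)*conj(1) + 1*(-2)*conj(-1) + 2*(1/2 - sqrt(5)/2)*conj(-1) + 2*(-sqrt(5)/2 - 1/2)*conj(1) + 2*(1/2 + sqrt(5)/2)*conj(-1) + 2*(-1/2 + sqrt(5)/2)*conj(1) + 5*(0)*conj(1) + 5*(0)*conj(-1)]
      = (1/20)[(2) + (2) + (-1 + sqrt(5)) + (-sqrt(5) - 1) + (-sqrt(5) - 1) + (-1 + sqrt(5)) + (0) + (0)] = 0/20 = 0
  <chi_3*chi_6, chi_4> = (1/20)[1*(2)*conj(1) + 1*(-2)*conj(-1) + 2*(1/2 - sqrt(5)/2)*conj(-1) + 2*(-sqrt(5)/2 - 1/2)*conj(1) + 2*(1/2 + sqrt(5)/2)*conj(-1) + 2*(-1/2 + sqrt(5)/2)*conj(1) + 5*(0)*conj(-1) + 5*(0)*conj(1)]
      = (1/20)[(2) + (2) + (-1 + sqrt(5)) + (-sqrt(5) - 1) + (-sqrt(5) - 1) + (-1 + sqrt(5)) + (0) + (0)] = 0/20 = 0
  <chi_3*chi_6, chi_5> = (1/20)[1*(2)*conj(2) + 1*(-2)*conj(-2) + 2*(1/2 - sqrt(5)/2)*conj(1/2 + sqrt(5)/2) + 2*(-sqrt(5)/2 - 1/2)*conj(-1/2 + sqrt(5)/2) + 2*(1/2 + sqrt(5)/2)*conj(1/2 - sqrt(5)/2) + 2*(-1/2 + sqrt(5)/2)*conj(-sqrt(5)/2 - 1/2) + 5*(0)*conj(0) + 5*(0)*conj(0)]
      = (1/20)[(4) + (4) + (-2) + (-2) + (-2) + (-2) + (0) + (0)] = 0/20 = 0
  <chi_3*chi_6, chi_6> = (1/20)[1*(2)*conj(2) + 1*(-2)*conj(2) + 2*(1/2 - sqrt(5)/2)*conj(-1/2 + sqrt(5)/2) + 2*(-sqrt(5)/2 - 1/2)*conj(-sqrt(5)/2 - 1/2) + 2*(1/2 + sqrt(5)/2)*conj(-sqrt(5)/2 - 1/2) + 2*(-1/2 + sqrt(5)/2)*conj(-1/2 + sqrt(5)/2) + 5*(0)*conj(0) + 5*(0)*conj(0)]
      = (1/20)[(4) + (-4) + (-3 + sqrt(5)) + (sqrt(5) + 3) + (-3 - sqrt(5)) + (3 - sqrt(5)) + (0) + (0)] = 0/20 = 0
  <chi_3*chi_6, chi_7> = (1/20)[1*(2)*conj(2) + 1*(-2)*conj(-2) + 2*(1/2 - sqrt(5)/2)*conj(1/2 - sqrt(5)/2) + 2*(-sqrt(5)/2 - 1/2)*conj(-sqrt(5)/2 - 1/2) + 2*(1/2 + sqrt(5)/2)*conj(1/2 + sqrt(5)/2) + 2*(-1/2 + sqrt(5)/2)*conj(-1/2 + sqrt(5)/2) + 5*(0)*conj(0) + 5*(0)*conj(0)]
      = (1/20)[(4) + (4) + (3 - sqrt(5)) + (sqrt(5) + 3) + (sqrt(5) + 3) + (3 - sqrt(5)) + (0) + (0)] = 20/20 = 1
  <chi_3*chi_6, chi_8> = (1/20)[1*(2)*conj(2) + 1*(-2)*conj(2) + 2*(1/2 - sqrt(5)/2)*conj(-sqrt(5)/2 - 1/2) + 2*(-sqrt(5)/2 - 1/2)*conj(-1/2 + sqrt(5)/2) + 2*(1/2 + sqrt(5)/2)*conj(-1/2 + sqrt(5)/2) + 2*(-1/2 + sqrt(5)/2)*conj(-sqrt(5)/2 - 1/2) + 5*(0)*conj(0) + 5*(0)*conj(0)]
      = (1/20)[(4) + (-4) + (2) + (-2) + (2) + (-2) + (0) + (0)] = 0/20 = 0
Hence the multiplicities are chi_7: 1. Dimension check: dim(chi_3)*dim(chi_6) = 1*2 = 2 and sum (mult * dim) = 1*2 = 2.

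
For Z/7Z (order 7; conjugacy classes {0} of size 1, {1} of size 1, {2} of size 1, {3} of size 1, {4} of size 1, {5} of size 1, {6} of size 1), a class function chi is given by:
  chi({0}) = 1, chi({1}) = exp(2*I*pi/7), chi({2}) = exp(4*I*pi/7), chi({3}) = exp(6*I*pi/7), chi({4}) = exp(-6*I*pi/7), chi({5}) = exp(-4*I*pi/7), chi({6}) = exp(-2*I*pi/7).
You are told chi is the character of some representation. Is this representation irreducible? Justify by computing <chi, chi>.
Irreducible: <chi, chi> = 1.

<chi, chi> = (1/|G|) sum_C |C| * |chi(C)|^2 = (1/7)[1*|1|^2 + 1*|exp(2*I*pi/7)|^2 + 1*|exp(4*I*pi/7)|^2 + 1*|exp(6*I*pi/7)|^2 + 1*|exp(-6*I*pi/7)|^2 + 1*|exp(-4*I*pi/7)|^2 + 1*|exp(-2*I*pi/7)|^2]
  = (1/7)[(1) + (1) + (1) + (1) + (1) + (1) + (1)] = 7/7 = 1.
(Exp terms are combined using exp(i*s)*conj(exp(i*t)) = exp(i*(s-t)), and sums of them are collapsed using the identity that for every m > 1 the m distinct m-th roots of unity sum to 0, e.g. 1 + exp(2*I*pi/3) + exp(-2*I*pi/3) = 0.)
A character is irreducible iff <chi, chi> = 1, so this representation is irreducible.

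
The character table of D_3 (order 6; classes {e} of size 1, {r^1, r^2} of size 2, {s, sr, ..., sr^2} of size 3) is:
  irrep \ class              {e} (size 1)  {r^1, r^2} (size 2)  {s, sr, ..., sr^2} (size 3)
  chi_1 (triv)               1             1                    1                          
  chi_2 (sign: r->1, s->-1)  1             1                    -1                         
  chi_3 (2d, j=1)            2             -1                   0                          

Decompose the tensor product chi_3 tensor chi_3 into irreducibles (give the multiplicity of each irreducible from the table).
chi_3 tensor chi_3 = chi_1 + chi_2 + chi_3 (all other irreducibles have multiplicity 0).

Explanation: The character of a tensor product is the pointwise product (chi_3 * chi_3)(C) = chi_3(C) * chi_3(C):
  {e}: (2)*(2), {r^1, r^2}: (-1)*(-1), {s, sr, ..., sr^2}: (0)*(0)
so (chi_3 * chi_3) takes values
  {e} -> 4, {r^1, r^2} -> 1, {s, sr, ..., sr^2} -> 0.
Now take the inner product of this character with each irreducible chi from the table, <chi_3*chi_3, chi> = (1/6) sum_C |C| (chi_3*chi_3)(C) conj(chi(C)):
  <chi_3*chi_3, chi_1> = (1/6)[1*(4)*conj(1) + 2*(1)*conj(1) + 3*(0)*conj(1)]
      = (1/6)[(4) + (2) + (0)] = 6/6 = 1
  <chi_3*chi_3, chi_2> = (1/6)[1*(4)*conj(1) + 2*(1)*conj(1) + 3*(0)*conj(-1)]
      = (1/6)[(4) + (2) + (0)] = 6/6 = 1
  <chi_3*chi_3, chi_3> = (1/6)[1*(4)*conj(2) + 2*(1)*conj(-1) + 3*(0)*conj(0)]
      = (1/6)[(8) + (-2) + (0)] = 6/6 = 1
Hence the multiplicities are chi_1: 1, chi_2: 1, chi_3: 1. Dimension check: dim(chi_3)*dim(chi_3) = 2*2 = 4 and sum (mult * dim) = 1*1 + 1*1 + 1*2 = 4.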